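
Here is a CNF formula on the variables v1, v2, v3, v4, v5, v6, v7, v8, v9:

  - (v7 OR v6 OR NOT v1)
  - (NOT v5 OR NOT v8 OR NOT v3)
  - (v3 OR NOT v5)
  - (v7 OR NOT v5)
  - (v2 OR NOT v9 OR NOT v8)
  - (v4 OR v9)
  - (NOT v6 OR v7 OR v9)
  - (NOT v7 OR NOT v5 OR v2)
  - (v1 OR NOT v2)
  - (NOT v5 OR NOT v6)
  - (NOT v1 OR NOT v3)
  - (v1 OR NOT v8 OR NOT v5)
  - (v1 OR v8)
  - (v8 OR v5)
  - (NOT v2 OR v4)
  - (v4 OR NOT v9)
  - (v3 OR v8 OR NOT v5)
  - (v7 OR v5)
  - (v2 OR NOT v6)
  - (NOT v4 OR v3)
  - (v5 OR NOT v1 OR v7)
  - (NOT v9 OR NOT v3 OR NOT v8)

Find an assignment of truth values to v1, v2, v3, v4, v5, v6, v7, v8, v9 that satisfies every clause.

v1=F, v2=F, v3=T, v4=T, v5=F, v6=F, v7=T, v8=T, v9=F

Check each clause:
  1. (v6 OR v7 OR NOT v1) — v7 is true.
  2. (NOT v8 OR NOT v3 OR NOT v5) — NOT v5 is true.
  3. (NOT v5 OR v3) — v3 is true.
  4. (NOT v5 OR v7) — NOT v5 is true.
  5. (NOT v8 OR NOT v9 OR v2) — NOT v9 is true.
  6. (v4 OR v9) — v4 is true.
  7. (v7 OR NOT v6 OR v9) — NOT v6 is true.
  8. (NOT v5 OR NOT v7 OR v2) — NOT v5 is true.
  9. (v1 OR NOT v2) — NOT v2 is true.
  10. (NOT v6 OR NOT v5) — NOT v6 is true.
  11. (NOT v1 OR NOT v3) — NOT v1 is true.
  12. (NOT v8 OR NOT v5 OR v1) — NOT v5 is true.
  13. (v8 OR v1) — v8 is true.
  14. (v8 OR v5) — v8 is true.
  15. (NOT v2 OR v4) — v4 is true.
  16. (NOT v9 OR v4) — v4 is true.
  17. (v8 OR NOT v5 OR v3) — v3 is true.
  18. (v7 OR v5) — v7 is true.
  19. (v2 OR NOT v6) — NOT v6 is true.
  20. (v3 OR NOT v4) — v3 is true.
  21. (v5 OR NOT v1 OR v7) — NOT v1 is true.
  22. (NOT v8 OR NOT v3 OR NOT v9) — NOT v9 is true.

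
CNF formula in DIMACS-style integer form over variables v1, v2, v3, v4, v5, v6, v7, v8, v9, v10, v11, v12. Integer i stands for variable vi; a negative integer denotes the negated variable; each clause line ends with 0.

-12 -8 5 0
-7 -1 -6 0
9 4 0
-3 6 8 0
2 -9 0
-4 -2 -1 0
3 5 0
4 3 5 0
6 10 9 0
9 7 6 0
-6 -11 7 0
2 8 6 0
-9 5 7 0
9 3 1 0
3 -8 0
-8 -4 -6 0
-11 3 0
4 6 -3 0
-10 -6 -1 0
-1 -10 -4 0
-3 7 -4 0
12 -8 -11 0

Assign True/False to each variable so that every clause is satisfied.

v1 = False, v2 = False, v3 = True, v4 = True, v5 = True, v6 = True, v7 = True, v8 = False, v9 = False, v10 = False, v11 = False, v12 = True

Check each clause:
  1. (v5 \/ ~v8 \/ ~v12) — ~v8 is true.
  2. (~v7 \/ ~v1 \/ ~v6) — ~v1 is true.
  3. (v9 \/ v4) — v4 is true.
  4. (v6 \/ ~v3 \/ v8) — v6 is true.
  5. (v2 \/ ~v9) — ~v9 is true.
  6. (~v1 \/ ~v2 \/ ~v4) — ~v1 is true.
  7. (v5 \/ v3) — v3 is true.
  8. (v4 \/ v3 \/ v5) — v3 is true.
  9. (v6 \/ v9 \/ v10) — v6 is true.
  10. (v6 \/ v7 \/ v9) — v6 is true.
  11. (~v6 \/ v7 \/ ~v11) — ~v11 is true.
  12. (v8 \/ v2 \/ v6) — v6 is true.
  13. (v5 \/ v7 \/ ~v9) — ~v9 is true.
  14. (v3 \/ v9 \/ v1) — v3 is true.
  15. (v3 \/ ~v8) — ~v8 is true.
  16. (~v4 \/ ~v8 \/ ~v6) — ~v8 is true.
  17. (~v11 \/ v3) — v3 is true.
  18. (v6 \/ v4 \/ ~v3) — v4 is true.
  19. (~v1 \/ ~v10 \/ ~v6) — ~v1 is true.
  20. (~v4 \/ ~v1 \/ ~v10) — ~v10 is true.
  21. (~v4 \/ v7 \/ ~v3) — v7 is true.
  22. (~v8 \/ ~v11 \/ v12) — ~v8 is true.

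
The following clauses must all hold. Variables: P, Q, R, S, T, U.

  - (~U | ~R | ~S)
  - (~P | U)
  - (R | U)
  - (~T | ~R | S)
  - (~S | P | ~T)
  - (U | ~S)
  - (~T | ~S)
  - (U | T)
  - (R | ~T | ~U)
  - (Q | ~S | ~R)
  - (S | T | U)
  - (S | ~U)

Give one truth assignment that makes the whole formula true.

Branch on P: take P = True.
  then U is forced to True.
  then S is forced to True.
  then R is forced to False.
  then T is forced to False.
Q is now unconstrained; take Q = False.
Every clause has at least one true literal under this assignment.

P=True, Q=False, R=False, S=True, T=False, U=True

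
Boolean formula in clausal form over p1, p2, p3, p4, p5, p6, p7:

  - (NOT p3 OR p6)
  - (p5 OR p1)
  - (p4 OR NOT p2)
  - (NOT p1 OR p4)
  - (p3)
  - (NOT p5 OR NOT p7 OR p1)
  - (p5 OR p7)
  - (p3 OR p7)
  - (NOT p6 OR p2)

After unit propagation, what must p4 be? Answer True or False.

(p3) is a unit clause: p3 = True.
(p6 OR NOT p3): since p3 = True, the clause reduces to (p6). p6 = True.
In (NOT p6 OR p2), NOT p6 is now false; p2 must hold, so p2 = True.
(NOT p2 OR p4) with p2 = True leaves only p4, so p4 = True.

True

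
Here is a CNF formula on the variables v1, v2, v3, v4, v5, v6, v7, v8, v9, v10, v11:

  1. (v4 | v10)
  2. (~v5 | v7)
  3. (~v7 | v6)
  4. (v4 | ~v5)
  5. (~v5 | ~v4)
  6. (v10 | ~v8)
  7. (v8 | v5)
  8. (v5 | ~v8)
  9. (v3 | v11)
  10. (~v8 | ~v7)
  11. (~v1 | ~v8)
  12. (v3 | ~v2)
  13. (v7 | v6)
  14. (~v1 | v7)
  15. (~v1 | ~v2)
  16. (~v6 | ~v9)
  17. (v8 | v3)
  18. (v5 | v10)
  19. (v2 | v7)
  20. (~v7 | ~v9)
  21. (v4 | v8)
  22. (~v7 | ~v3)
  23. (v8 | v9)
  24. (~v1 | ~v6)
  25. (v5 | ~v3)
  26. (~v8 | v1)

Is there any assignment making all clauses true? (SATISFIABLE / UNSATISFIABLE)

v8 = True:
  propagation gives v10=True, v5=True, v7=True; an empty clause results — contradiction.
v8 = False:
  propagation gives v5=True, v7=True, v6=True, v4=True; an empty clause results — contradiction.
Every branch closes, so no satisfying assignment exists.

UNSATISFIABLE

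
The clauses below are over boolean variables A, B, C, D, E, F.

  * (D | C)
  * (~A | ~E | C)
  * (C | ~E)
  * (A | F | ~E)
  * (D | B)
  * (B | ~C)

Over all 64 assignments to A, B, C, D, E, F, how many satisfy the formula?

Split on C, then E.
  C=1, E=1: D free; 3 ways for (A,B,F) × 2^1 = 6.
  C=1, E=0: forces B=1; A, D, F free → 2^3 = 8.
  C=0, E=1: a clause becomes empty — 0.
  C=0, E=0: forces D=1; A, B, F free → 2^3 = 8.
Total: 6 + 8 + 0 + 8 = 22.

22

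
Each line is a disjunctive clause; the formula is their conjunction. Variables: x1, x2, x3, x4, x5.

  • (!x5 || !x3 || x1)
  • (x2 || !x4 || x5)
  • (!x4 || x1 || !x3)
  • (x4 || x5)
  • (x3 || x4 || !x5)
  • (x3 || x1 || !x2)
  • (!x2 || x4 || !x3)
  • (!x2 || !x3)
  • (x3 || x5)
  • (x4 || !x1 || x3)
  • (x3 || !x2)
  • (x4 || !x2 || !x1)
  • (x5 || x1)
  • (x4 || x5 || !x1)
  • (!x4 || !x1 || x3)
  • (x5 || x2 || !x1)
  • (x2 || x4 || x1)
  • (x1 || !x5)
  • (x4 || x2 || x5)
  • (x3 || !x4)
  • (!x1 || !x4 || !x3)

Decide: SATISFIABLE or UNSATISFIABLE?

SATISFIABLE

Branch on x1: take x1 = True.
Set x2 = False and propagate.
  then x5 is forced to True.
Branch on x3: take x3 = True.
  then x4 is forced to False.
Every clause has at least one true literal under this assignment.
So x1=T, x2=F, x3=T, x4=F, x5=T is a satisfying assignment.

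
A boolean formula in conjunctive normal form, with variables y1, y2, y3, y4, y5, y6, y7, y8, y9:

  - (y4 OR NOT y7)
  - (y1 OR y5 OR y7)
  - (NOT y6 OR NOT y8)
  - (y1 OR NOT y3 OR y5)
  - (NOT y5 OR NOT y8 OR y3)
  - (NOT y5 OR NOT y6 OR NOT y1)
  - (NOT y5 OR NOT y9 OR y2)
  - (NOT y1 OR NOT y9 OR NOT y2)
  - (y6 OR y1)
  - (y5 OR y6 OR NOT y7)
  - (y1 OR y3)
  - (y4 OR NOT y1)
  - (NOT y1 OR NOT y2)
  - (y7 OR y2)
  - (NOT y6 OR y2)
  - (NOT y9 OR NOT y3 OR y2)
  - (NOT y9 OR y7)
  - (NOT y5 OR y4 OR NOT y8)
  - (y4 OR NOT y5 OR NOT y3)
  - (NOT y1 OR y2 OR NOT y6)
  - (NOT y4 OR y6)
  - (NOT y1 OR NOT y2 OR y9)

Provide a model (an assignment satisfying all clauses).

y1=False  y2=True  y3=True  y4=True  y5=True  y6=True  y7=True  y8=False  y9=True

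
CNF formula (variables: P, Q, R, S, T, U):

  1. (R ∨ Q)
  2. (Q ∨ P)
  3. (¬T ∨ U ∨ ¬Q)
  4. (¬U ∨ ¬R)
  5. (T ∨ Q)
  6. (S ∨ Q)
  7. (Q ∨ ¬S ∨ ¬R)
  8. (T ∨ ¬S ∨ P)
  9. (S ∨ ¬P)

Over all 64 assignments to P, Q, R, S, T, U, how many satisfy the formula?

Split on Q, then S.
  Q=1, S=1: 5 of the 16 assignments to (P,R,T,U) work.
  Q=1, S=0: remaining (P,R,T,U) ∈ {(0,0,0,0); (0,0,0,1); (0,0,1,1); (0,1,0,0)} — 4.
  Q=0, S=1: a clause becomes empty — 0.
  Q=0, S=0: a clause becomes empty — 0.
Total: 5 + 4 + 0 + 0 = 9.

9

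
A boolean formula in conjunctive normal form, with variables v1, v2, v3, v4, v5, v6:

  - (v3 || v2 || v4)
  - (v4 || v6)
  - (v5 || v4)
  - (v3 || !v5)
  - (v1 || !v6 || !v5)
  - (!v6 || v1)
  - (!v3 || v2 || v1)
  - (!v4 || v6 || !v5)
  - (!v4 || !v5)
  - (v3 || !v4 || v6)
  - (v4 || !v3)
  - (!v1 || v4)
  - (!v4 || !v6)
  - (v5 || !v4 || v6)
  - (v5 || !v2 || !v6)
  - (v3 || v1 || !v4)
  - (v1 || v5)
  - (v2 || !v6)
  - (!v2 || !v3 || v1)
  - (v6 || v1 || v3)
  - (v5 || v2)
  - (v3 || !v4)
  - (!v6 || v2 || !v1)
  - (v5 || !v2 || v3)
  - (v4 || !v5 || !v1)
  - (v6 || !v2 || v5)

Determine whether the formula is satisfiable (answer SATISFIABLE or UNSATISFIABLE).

UNSATISFIABLE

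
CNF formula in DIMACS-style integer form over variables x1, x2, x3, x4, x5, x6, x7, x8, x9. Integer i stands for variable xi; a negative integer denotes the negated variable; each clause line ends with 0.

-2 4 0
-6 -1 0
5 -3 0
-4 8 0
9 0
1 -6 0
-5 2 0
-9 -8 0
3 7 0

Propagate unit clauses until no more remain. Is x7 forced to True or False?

True

(x9) is a unit clause: x9 = True.
(!x8 || !x9): since x9 = True, the clause reduces to (!x8). x8 = False.
From (x8 || !x4) and x8 = False: x4 = False.
(!x2 || x4) with x4 = False leaves only !x2, so x2 = False.
(!x5 || x2): since x2 = False, the clause reduces to (!x5). x5 = False.
From (!x3 || x5) and x5 = False: x3 = False.
From (x7 || x3) and x3 = False: x7 = True.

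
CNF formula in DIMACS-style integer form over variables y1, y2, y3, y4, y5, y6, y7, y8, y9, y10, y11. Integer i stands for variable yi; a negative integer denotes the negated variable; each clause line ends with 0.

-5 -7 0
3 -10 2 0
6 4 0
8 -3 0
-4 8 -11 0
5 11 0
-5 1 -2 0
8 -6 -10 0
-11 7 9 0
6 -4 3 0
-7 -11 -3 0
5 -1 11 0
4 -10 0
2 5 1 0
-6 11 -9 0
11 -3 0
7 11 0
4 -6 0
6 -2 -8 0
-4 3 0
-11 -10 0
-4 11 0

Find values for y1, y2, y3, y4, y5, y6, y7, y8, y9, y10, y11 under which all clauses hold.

Pure literal: y10 appears only negated; assign y10 = False.
Try y1 = True.
The remaining clauses are satisfied by y2 = False, y3 = True, y4 = True, y5 = False, y6 = False, y7 = False, y8 = True, y9 = True, y11 = True.
Check each clause:
  1. (NOT y7 OR NOT y5) — NOT y7 is true.
  2. (NOT y10 OR y2 OR y3) — y3 is true.
  3. (y6 OR y4) — y4 is true.
  4. (y8 OR NOT y3) — y8 is true.
  5. (y8 OR NOT y11 OR NOT y4) — y8 is true.
  6. (y5 OR y11) — y11 is true.
  7. (NOT y5 OR NOT y2 OR y1) — y1 is true.
  8. (NOT y6 OR NOT y10 OR y8) — y8 is true.
  9. (y7 OR NOT y11 OR y9) — y9 is true.
  10. (NOT y4 OR y6 OR y3) — y3 is true.
  11. (NOT y3 OR NOT y7 OR NOT y11) — NOT y7 is true.
  12. (y5 OR y11 OR NOT y1) — y11 is true.
  13. (y4 OR NOT y10) — y4 is true.
  14. (y5 OR y2 OR y1) — y1 is true.
  15. (NOT y9 OR y11 OR NOT y6) — NOT y6 is true.
  16. (y11 OR NOT y3) — y11 is true.
  17. (y7 OR y11) — y11 is true.
  18. (y4 OR NOT y6) — NOT y6 is true.
  19. (NOT y2 OR y6 OR NOT y8) — NOT y2 is true.
  20. (y3 OR NOT y4) — y3 is true.
  21. (NOT y10 OR NOT y11) — NOT y10 is true.
  22. (y11 OR NOT y4) — y11 is true.

y1=1, y2=0, y3=1, y4=1, y5=0, y6=0, y7=0, y8=1, y9=1, y10=0, y11=1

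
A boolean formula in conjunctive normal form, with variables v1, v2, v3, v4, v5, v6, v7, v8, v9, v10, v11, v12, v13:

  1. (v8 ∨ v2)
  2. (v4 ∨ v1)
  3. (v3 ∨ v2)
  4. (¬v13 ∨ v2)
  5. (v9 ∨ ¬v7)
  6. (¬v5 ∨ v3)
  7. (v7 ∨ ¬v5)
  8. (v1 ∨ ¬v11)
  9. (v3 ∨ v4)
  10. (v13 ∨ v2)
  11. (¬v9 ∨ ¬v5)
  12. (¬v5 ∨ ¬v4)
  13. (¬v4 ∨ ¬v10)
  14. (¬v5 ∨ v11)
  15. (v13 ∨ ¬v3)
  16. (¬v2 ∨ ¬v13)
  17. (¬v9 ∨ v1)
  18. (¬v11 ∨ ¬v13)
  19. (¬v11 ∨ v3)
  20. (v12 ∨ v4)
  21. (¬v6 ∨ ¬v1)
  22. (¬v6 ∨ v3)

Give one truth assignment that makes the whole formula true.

v1=T, v2=T, v3=F, v4=T, v5=F, v6=F, v7=F, v8=T, v9=T, v10=F, v11=F, v12=F, v13=F

v5 occurs only negated in the remaining clauses — set v5 = False.
Pure literal: v6 appears only negated; assign v6 = False.
Set v1 = True and propagate.
For the remaining variables, v2 = True, v3 = False, v4 = True, v7 = False, v8 = True, v9 = True, v10 = False, v11 = False, v12 = False, v13 = False works.
Every clause has at least one true literal under this assignment.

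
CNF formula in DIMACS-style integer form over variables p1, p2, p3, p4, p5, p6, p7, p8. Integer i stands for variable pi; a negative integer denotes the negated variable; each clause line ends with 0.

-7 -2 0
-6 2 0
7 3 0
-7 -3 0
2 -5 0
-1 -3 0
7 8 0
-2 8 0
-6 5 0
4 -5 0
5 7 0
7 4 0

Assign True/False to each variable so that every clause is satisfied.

p1 = F, p2 = T, p3 = T, p4 = T, p5 = T, p6 = F, p7 = F, p8 = T

Check each clause:
  1. {¬p7, ¬p2} — ¬p7 is true.
  2. {¬p6, p2} — p2 is true.
  3. {p3, p7} — p3 is true.
  4. {¬p3, ¬p7} — ¬p7 is true.
  5. {¬p5, p2} — p2 is true.
  6. {¬p3, ¬p1} — ¬p1 is true.
  7. {p7, p8} — p8 is true.
  8. {¬p2, p8} — p8 is true.
  9. {¬p6, p5} — ¬p6 is true.
  10. {¬p5, p4} — p4 is true.
  11. {p5, p7} — p5 is true.
  12. {p4, p7} — p4 is true.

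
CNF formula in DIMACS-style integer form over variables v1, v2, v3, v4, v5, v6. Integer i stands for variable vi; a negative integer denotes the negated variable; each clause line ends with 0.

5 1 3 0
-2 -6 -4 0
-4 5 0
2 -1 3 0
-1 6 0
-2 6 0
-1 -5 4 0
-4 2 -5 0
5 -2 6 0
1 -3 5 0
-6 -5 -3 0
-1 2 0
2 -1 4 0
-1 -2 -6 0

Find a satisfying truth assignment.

Set v1 = False and propagate.
The remaining clauses are satisfied by v2 = True, v3 = False, v4 = False, v5 = True, v6 = True.

v1=False, v2=True, v3=False, v4=False, v5=True, v6=True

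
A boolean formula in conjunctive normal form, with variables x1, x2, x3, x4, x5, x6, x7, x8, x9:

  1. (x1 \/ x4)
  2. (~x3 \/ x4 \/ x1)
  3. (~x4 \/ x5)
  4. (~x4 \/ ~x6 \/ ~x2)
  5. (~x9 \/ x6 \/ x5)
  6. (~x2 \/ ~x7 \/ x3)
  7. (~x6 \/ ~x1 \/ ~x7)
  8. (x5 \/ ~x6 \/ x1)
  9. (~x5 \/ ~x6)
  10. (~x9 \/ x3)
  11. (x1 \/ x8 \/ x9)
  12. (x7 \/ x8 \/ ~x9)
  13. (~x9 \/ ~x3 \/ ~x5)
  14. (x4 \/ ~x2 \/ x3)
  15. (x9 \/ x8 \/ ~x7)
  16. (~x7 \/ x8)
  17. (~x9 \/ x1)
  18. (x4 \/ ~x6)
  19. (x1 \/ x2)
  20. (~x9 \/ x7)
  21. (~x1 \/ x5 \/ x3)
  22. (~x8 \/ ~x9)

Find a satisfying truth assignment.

x1=1, x2=0, x3=0, x4=0, x5=1, x6=0, x7=0, x8=0, x9=0

Check each clause:
  1. (x4 \/ x1) — x1 is true.
  2. (~x3 \/ x1 \/ x4) — x1 is true.
  3. (x5 \/ ~x4) — ~x4 is true.
  4. (~x6 \/ ~x4 \/ ~x2) — ~x6 is true.
  5. (x5 \/ ~x9 \/ x6) — x5 is true.
  6. (~x7 \/ x3 \/ ~x2) — ~x7 is true.
  7. (~x7 \/ ~x6 \/ ~x1) — ~x7 is true.
  8. (x1 \/ x5 \/ ~x6) — x1 is true.
  9. (~x6 \/ ~x5) — ~x6 is true.
  10. (x3 \/ ~x9) — ~x9 is true.
  11. (x1 \/ x9 \/ x8) — x1 is true.
  12. (x8 \/ ~x9 \/ x7) — ~x9 is true.
  13. (~x3 \/ ~x5 \/ ~x9) — ~x3 is true.
  14. (x3 \/ ~x2 \/ x4) — ~x2 is true.
  15. (x9 \/ x8 \/ ~x7) — ~x7 is true.
  16. (~x7 \/ x8) — ~x7 is true.
  17. (~x9 \/ x1) — x1 is true.
  18. (~x6 \/ x4) — ~x6 is true.
  19. (x1 \/ x2) — x1 is true.
  20. (~x9 \/ x7) — ~x9 is true.
  21. (x3 \/ x5 \/ ~x1) — x5 is true.
  22. (~x8 \/ ~x9) — ~x8 is true.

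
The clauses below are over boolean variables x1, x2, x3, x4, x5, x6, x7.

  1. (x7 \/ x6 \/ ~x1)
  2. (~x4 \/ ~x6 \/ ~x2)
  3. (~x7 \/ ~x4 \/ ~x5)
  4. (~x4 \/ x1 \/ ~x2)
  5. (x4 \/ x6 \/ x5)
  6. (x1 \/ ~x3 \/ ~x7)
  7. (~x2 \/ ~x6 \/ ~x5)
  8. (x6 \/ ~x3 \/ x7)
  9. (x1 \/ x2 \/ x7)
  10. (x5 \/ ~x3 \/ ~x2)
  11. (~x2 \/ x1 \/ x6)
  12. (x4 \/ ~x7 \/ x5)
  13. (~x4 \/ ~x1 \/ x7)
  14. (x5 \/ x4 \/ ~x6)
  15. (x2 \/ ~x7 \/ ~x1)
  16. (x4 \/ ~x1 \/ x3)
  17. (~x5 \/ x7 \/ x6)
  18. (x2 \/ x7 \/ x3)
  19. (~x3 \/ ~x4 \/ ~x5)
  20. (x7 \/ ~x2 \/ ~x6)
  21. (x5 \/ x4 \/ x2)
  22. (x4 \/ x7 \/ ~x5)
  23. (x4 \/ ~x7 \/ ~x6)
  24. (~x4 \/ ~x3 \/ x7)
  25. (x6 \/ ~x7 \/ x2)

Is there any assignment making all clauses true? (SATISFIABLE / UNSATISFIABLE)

SATISFIABLE

Branch on x1: take x1 = True.
For the remaining variables, x2 = True, x3 = True, x4 = False, x5 = True, x6 = False, x7 = True works.
So x1=True  x2=True  x3=True  x4=False  x5=True  x6=False  x7=True is a satisfying assignment.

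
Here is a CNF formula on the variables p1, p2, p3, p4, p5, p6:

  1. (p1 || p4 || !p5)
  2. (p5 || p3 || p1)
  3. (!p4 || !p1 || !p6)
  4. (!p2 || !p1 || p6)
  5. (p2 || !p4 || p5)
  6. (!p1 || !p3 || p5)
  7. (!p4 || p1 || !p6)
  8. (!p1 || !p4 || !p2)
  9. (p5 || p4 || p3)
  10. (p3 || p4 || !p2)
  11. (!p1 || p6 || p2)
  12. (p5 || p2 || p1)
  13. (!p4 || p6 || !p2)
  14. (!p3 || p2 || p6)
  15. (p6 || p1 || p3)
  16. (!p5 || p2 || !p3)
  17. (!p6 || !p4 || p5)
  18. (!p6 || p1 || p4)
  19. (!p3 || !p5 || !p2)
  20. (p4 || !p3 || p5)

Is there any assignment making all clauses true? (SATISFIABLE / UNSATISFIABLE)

Branch on p1: take p1 = True.
Branch on p2: take p2 = False.
  then p6 is forced to True.
  then p4 is forced to False.
Branch on p3: take p3 = False.
  then p5 is forced to True.
So p1=True  p2=False  p3=False  p4=False  p5=True  p6=True is a satisfying assignment.

SATISFIABLE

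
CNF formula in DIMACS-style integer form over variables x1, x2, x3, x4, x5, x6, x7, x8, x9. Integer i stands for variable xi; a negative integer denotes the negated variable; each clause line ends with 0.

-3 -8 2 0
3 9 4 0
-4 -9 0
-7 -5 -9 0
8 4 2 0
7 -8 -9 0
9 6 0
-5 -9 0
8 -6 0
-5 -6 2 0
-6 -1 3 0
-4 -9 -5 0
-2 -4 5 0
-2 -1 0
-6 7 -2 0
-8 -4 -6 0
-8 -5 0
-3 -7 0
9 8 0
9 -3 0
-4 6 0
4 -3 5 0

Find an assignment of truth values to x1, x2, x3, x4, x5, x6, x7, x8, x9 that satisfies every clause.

x1 = 0, x2 = 1, x3 = 0, x4 = 0, x5 = 0, x6 = 1, x7 = 1, x8 = 1, x9 = 1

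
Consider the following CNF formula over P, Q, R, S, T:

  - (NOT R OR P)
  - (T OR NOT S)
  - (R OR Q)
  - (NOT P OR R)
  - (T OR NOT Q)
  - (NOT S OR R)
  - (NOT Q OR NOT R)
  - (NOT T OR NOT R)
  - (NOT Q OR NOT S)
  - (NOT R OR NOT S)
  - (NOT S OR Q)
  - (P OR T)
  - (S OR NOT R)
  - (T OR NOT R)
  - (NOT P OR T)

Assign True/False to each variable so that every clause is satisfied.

P = 0  Q = 1  R = 0  S = 0  T = 1

Check each clause:
  1. (P OR NOT R) — NOT R is true.
  2. (NOT S OR T) — NOT S is true.
  3. (R OR Q) — Q is true.
  4. (NOT P OR R) — NOT P is true.
  5. (NOT Q OR T) — T is true.
  6. (R OR NOT S) — NOT S is true.
  7. (NOT Q OR NOT R) — NOT R is true.
  8. (NOT T OR NOT R) — NOT R is true.
  9. (NOT S OR NOT Q) — NOT S is true.
  10. (NOT S OR NOT R) — NOT S is true.
  11. (Q OR NOT S) — Q is true.
  12. (P OR T) — T is true.
  13. (S OR NOT R) — NOT R is true.
  14. (NOT R OR T) — NOT R is true.
  15. (NOT P OR T) — T is true.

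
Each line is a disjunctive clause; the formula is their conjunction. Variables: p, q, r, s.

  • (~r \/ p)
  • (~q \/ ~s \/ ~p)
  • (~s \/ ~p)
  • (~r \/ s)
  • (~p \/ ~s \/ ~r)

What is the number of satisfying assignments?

6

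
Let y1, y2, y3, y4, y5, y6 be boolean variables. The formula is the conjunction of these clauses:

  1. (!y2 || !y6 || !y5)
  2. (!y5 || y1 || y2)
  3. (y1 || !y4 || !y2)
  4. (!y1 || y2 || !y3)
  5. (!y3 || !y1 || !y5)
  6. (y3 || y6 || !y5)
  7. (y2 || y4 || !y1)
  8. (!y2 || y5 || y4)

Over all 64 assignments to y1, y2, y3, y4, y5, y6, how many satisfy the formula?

16

Split on y2, then y1.
  y2=1, y1=1: remaining (y3,y4,y5,y6) ∈ {(0,1,0,0); (0,1,0,1); (1,1,0,0); (1,1,0,1)} — 4.
  y2=1, y1=0: remaining (y3,y4,y5,y6) ∈ {(1,0,1,0)} — 1.
  y2=0, y1=1: remaining (y3,y4,y5,y6) ∈ {(0,1,0,0); (0,1,0,1); (0,1,1,1)} — 3.
  y2=0, y1=0: forces y5=0; y3, y4, y6 free → 2^3 = 8.
Total: 4 + 1 + 3 + 8 = 16.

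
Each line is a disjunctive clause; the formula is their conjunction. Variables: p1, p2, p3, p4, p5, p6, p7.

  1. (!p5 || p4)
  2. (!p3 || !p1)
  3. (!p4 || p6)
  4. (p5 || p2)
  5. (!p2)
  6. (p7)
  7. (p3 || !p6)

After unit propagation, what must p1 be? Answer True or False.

False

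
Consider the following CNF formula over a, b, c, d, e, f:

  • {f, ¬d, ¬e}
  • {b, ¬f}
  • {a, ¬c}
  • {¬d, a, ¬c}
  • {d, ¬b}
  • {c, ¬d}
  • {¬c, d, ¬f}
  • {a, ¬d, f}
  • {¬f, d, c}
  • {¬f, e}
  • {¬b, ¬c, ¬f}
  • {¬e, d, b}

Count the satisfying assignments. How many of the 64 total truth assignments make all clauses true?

5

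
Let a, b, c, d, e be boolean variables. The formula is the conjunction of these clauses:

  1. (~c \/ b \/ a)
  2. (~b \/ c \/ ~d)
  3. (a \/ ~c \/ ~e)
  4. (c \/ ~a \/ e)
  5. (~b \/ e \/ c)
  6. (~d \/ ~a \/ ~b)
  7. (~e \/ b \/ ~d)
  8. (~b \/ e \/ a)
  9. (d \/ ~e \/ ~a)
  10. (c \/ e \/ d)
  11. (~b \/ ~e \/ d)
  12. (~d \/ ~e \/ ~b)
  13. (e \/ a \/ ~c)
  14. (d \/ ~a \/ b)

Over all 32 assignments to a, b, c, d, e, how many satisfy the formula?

4

The models are:
  a=F b=F c=F d=F e=T
  a=F b=F c=F d=T e=F
  a=T b=F c=T d=T e=F
  a=T b=T c=T d=F e=F
Count: 4.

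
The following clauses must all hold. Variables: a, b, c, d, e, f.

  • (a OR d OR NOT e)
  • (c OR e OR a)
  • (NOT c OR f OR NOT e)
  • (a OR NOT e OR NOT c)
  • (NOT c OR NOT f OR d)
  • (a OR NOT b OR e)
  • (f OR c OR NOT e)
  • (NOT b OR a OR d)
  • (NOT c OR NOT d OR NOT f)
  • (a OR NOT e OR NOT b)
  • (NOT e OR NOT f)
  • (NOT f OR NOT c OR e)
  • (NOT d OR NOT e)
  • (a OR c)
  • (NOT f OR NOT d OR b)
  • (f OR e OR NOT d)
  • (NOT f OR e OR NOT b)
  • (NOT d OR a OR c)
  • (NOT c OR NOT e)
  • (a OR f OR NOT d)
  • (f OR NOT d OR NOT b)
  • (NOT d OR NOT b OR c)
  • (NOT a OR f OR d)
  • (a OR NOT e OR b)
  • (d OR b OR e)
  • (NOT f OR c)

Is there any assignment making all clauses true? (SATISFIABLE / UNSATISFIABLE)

UNSATISFIABLE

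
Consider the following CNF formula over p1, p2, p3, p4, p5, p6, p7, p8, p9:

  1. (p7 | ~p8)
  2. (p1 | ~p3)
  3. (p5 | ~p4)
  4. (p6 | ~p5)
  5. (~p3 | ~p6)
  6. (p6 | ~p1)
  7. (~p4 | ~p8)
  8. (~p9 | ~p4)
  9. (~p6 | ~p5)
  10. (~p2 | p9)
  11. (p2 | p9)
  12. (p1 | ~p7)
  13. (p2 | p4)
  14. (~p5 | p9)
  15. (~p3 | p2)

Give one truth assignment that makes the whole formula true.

Pure literal: p3 appears only negated; assign p3 = False.
Set p1 = True and propagate.
  then p6 is forced to True.
  then p5 is forced to False.
  then p4 is forced to False.
  then p2 is forced to True.
  then p9 is forced to True.
Try p7 = True.
p8 is now unconstrained; take p8 = True.

p1=1, p2=1, p3=0, p4=0, p5=0, p6=1, p7=1, p8=1, p9=1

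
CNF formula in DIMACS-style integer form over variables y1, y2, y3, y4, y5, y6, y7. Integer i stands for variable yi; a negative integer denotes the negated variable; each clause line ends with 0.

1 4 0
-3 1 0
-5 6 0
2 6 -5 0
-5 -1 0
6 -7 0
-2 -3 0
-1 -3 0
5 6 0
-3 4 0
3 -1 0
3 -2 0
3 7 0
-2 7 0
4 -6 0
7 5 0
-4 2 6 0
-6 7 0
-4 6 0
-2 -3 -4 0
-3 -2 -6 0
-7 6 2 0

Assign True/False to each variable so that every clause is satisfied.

y1 = F, y2 = F, y3 = F, y4 = T, y5 = F, y6 = T, y7 = T

Branch on y1: take y1 = False.
  then y4 is forced to True.
  then y3 is forced to False.
  then y2 is forced to False.
  then y7 is forced to True.
  then y6 is forced to True.
y5 is now unconstrained; take y5 = False.
Every clause has at least one true literal under this assignment.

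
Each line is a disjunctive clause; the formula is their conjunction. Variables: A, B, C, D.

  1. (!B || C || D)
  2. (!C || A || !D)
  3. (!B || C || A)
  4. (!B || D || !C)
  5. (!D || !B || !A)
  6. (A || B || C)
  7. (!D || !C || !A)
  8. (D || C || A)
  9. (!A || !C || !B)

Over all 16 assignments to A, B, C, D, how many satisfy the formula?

4

The models are:
  A=F B=F C=T D=F
  A=T B=F C=F D=F
  A=T B=F C=F D=T
  A=T B=F C=T D=F
Count: 4.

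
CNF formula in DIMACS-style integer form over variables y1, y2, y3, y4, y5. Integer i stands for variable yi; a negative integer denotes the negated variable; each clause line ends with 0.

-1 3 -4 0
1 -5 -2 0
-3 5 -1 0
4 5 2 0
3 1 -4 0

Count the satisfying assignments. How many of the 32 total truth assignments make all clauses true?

Case analysis on y1 and y3:
  y1=T, y3=T: remaining (y2,y4,y5) ∈ {(F,F,T); (F,T,T); (T,F,T); (T,T,T)} — 4.
  y1=T, y3=F: remaining (y2,y4,y5) ∈ {(F,F,T); (T,F,F); (T,F,T)} — 3.
  y1=F, y3=T: 5 of the 8 assignments to (y2,y4,y5) work.
  y1=F, y3=F: remaining (y2,y4,y5) ∈ {(F,F,T); (T,F,F)} — 2.
Total: 4 + 3 + 5 + 2 = 14.

14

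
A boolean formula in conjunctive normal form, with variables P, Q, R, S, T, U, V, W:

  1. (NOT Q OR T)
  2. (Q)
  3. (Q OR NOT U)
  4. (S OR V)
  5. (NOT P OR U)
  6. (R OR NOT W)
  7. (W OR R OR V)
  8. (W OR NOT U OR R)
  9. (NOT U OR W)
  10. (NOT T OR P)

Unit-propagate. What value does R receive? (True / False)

Unit clause (Q) sets Q = True.
(NOT Q OR T) with Q = True leaves only T, so T = True.
From (P OR NOT T) and T = True: P = True.
(NOT P OR U): since P = True, the clause reduces to (U). U = True.
(W OR NOT U): since U = True, the clause reduces to (W). W = True.
(NOT W OR R) with W = True leaves only R, so R = True.

True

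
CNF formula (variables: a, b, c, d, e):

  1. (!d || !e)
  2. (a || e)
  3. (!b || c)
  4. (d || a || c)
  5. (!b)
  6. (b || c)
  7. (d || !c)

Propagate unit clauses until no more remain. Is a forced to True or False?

Unit clause (!b) sets b = False.
From (b || c) and b = False: c = True.
(!c || d) with c = True leaves only d, so d = True.
(!d || !e): since d = True, the clause reduces to (!e). e = False.
(a || e) with e = False leaves only a, so a = True.

True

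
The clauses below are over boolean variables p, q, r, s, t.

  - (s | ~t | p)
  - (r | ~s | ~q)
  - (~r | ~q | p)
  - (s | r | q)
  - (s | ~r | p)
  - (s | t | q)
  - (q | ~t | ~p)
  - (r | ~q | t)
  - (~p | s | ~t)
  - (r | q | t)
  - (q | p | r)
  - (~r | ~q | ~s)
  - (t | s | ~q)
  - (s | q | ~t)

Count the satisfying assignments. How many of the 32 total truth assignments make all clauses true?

3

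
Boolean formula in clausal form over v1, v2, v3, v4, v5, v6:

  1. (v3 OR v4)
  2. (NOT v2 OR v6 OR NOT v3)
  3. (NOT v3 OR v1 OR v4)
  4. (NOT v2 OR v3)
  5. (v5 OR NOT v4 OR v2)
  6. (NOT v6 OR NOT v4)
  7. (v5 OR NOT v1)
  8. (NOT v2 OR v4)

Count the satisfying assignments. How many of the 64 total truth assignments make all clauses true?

6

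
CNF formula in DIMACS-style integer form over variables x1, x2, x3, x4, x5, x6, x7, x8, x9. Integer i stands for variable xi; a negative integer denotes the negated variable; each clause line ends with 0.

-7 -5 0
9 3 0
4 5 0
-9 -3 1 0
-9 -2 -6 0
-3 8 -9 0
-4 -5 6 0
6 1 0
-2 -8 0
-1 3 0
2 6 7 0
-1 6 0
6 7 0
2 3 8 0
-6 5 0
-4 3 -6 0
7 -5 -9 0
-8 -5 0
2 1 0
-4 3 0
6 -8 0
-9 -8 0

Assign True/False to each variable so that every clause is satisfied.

x1=True, x2=False, x3=True, x4=True, x5=True, x6=True, x7=False, x8=False, x9=False

Try x1 = True.
  then x3 is forced to True.
  then x6 is forced to True.
  then x5 is forced to True.
  then x7 is forced to False.
  then x9 is forced to False.
  then x8 is forced to False.
x2, x4 are now unconstrained; take x2 = False, x4 = True.
Every clause has at least one true literal under this assignment.
Check each clause:
  1. {¬x5, ¬x7} — ¬x7 is true.
  2. {x3, x9} — x3 is true.
  3. {x5, x4} — x4 is true.
  4. {x1, ¬x9, ¬x3} — x1 is true.
  5. {¬x6, ¬x2, ¬x9} — ¬x2 is true.
  6. {x8, ¬x3, ¬x9} — ¬x9 is true.
  7. {x6, ¬x5, ¬x4} — x6 is true.
  8. {x1, x6} — x1 is true.
  9. {¬x8, ¬x2} — ¬x8 is true.
  10. {¬x1, x3} — x3 is true.
  11. {x2, x6, x7} — x6 is true.
  12. {x6, ¬x1} — x6 is true.
  13. {x7, x6} — x6 is true.
  14. {x8, x2, x3} — x3 is true.
  15. {¬x6, x5} — x5 is true.
  16. {¬x4, x3, ¬x6} — x3 is true.
  17. {x7, ¬x5, ¬x9} — ¬x9 is true.
  18. {¬x5, ¬x8} — ¬x8 is true.
  19. {x1, x2} — x1 is true.
  20. {x3, ¬x4} — x3 is true.
  21. {¬x8, x6} — ¬x8 is true.
  22. {¬x9, ¬x8} — ¬x8 is true.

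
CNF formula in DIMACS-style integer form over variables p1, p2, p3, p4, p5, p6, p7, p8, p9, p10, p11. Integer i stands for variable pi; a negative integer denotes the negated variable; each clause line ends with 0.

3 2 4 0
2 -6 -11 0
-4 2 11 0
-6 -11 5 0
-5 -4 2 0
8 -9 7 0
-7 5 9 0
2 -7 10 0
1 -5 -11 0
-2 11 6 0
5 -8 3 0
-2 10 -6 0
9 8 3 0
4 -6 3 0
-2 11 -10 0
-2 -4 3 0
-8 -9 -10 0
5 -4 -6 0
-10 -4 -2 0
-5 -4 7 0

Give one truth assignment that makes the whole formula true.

p1=False  p2=False  p3=True  p4=False  p5=True  p6=True  p7=True  p8=True  p9=False  p10=True  p11=False

p3 occurs only positively in the remaining clauses — set p3 = True.
Try p1 = False.
Branch on p2: take p2 = False.
For the remaining variables, p4 = False, p5 = True, p6 = True, p7 = True, p8 = True, p9 = False, p10 = True, p11 = False works.
Check each clause:
  1. {p3, p4, p2} — p3 is true.
  2. {p2, ¬p11, ¬p6} — ¬p11 is true.
  3. {¬p4, p11, p2} — ¬p4 is true.
  4. {p5, ¬p6, ¬p11} — p5 is true.
  5. {¬p4, ¬p5, p2} — ¬p4 is true.
  6. {¬p9, p8, p7} — p8 is true.
  7. {p9, ¬p7, p5} — p5 is true.
  8. {p10, p2, ¬p7} — p10 is true.
  9. {¬p11, ¬p5, p1} — ¬p11 is true.
  10. {p11, ¬p2, p6} — ¬p2 is true.
  11. {p3, ¬p8, p5} — p3 is true.
  12. {¬p2, p10, ¬p6} — p10 is true.
  13. {p9, p3, p8} — p8 is true.
  14. {¬p6, p3, p4} — p3 is true.
  15. {¬p10, ¬p2, p11} — ¬p2 is true.
  16. {¬p2, p3, ¬p4} — p3 is true.
  17. {¬p9, ¬p10, ¬p8} — ¬p9 is true.
  18. {p5, ¬p4, ¬p6} — ¬p4 is true.
  19. {¬p4, ¬p10, ¬p2} — ¬p4 is true.
  20. {¬p4, ¬p5, p7} — ¬p4 is true.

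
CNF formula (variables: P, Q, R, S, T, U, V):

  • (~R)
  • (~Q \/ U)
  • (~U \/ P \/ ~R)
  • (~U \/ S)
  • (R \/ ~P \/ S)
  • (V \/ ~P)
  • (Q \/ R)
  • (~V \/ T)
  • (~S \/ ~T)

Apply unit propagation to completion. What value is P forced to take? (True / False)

(~R) stands alone — R = False.
From (R \/ Q) and R = False: Q = True.
(U \/ ~Q): since Q = True, the clause reduces to (U). U = True.
From (~U \/ S) and U = True: S = True.
(~T \/ ~S): since S = True, the clause reduces to (~T). T = False.
From (T \/ ~V) and T = False: V = False.
In (V \/ ~P), V is now false; ~P must hold, so P = False.

False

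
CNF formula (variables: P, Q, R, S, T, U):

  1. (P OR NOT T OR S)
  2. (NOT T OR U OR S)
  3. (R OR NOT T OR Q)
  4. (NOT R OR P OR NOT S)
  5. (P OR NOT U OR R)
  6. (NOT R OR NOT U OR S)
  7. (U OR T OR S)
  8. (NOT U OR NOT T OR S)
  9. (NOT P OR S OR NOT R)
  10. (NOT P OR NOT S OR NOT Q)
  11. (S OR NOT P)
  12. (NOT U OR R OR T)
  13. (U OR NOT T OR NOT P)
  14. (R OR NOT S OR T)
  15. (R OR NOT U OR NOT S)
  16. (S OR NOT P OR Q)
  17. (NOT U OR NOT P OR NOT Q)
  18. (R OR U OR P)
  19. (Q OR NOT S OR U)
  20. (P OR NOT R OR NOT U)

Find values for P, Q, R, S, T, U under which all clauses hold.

P=True  Q=False  R=True  S=True  T=False  U=True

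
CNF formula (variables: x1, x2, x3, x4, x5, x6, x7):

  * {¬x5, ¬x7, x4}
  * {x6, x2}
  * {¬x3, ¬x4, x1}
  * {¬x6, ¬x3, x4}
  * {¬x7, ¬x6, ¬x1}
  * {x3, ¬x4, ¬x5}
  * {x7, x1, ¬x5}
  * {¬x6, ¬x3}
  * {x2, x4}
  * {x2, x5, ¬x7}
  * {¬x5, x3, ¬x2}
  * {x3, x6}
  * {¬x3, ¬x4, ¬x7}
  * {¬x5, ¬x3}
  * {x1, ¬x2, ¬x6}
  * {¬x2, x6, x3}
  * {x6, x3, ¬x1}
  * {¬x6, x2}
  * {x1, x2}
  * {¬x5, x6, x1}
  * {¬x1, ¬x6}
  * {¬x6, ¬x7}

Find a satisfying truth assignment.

Try x1 = True.
  then x6 is forced to False.
  then x2 is forced to True.
  then x3 is forced to True.
  then x5 is forced to False.
Branch on x4: take x4 = False.
x7 is now unconstrained; take x7 = True.

x1=T  x2=T  x3=T  x4=F  x5=F  x6=F  x7=T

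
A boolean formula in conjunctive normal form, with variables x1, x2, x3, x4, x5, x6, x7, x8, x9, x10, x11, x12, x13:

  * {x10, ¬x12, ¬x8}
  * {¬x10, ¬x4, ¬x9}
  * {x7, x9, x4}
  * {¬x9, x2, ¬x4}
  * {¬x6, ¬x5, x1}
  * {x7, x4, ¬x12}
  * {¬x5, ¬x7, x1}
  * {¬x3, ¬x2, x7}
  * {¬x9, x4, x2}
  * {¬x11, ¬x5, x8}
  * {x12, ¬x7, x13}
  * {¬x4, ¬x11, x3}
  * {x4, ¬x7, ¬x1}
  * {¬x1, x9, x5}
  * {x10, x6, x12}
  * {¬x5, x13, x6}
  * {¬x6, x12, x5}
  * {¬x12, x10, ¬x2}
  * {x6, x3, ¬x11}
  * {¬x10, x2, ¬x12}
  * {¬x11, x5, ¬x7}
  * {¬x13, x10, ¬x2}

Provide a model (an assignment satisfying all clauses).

x1=False, x2=True, x3=False, x4=False, x5=False, x6=False, x7=False, x8=False, x9=True, x10=True, x11=False, x12=False, x13=True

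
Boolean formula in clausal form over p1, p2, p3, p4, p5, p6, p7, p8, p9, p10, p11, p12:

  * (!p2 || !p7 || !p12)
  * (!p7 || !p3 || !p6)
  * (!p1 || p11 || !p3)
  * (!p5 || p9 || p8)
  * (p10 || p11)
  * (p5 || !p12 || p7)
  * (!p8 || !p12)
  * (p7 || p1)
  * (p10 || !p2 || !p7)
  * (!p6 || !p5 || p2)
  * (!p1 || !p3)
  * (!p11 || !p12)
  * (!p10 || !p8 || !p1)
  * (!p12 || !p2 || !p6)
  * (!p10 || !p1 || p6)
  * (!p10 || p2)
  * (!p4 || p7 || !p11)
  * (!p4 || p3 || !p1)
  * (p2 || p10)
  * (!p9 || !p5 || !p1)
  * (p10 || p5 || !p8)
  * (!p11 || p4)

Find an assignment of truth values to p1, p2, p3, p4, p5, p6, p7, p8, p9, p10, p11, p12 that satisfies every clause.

p1=F  p2=T  p3=F  p4=F  p5=F  p6=T  p7=T  p8=T  p9=T  p10=T  p11=F  p12=F

Check each clause:
  1. (!p12 || !p7 || !p2) — !p12 is true.
  2. (!p3 || !p7 || !p6) — !p3 is true.
  3. (!p1 || !p3 || p11) — !p3 is true.
  4. (p9 || p8 || !p5) — p8 is true.
  5. (p10 || p11) — p10 is true.
  6. (p7 || !p12 || p5) — !p12 is true.
  7. (!p12 || !p8) — !p12 is true.
  8. (p7 || p1) — p7 is true.
  9. (p10 || !p7 || !p2) — p10 is true.
  10. (p2 || !p6 || !p5) — p2 is true.
  11. (!p1 || !p3) — !p3 is true.
  12. (!p11 || !p12) — !p12 is true.
  13. (!p1 || !p8 || !p10) — !p1 is true.
  14. (!p2 || !p6 || !p12) — !p12 is true.
  15. (!p10 || p6 || !p1) — p6 is true.
  16. (p2 || !p10) — p2 is true.
  17. (!p4 || p7 || !p11) — !p4 is true.
  18. (p3 || !p4 || !p1) — !p4 is true.
  19. (p2 || p10) — p10 is true.
  20. (!p1 || !p5 || !p9) — !p5 is true.
  21. (p5 || p10 || !p8) — p10 is true.
  22. (p4 || !p11) — !p11 is true.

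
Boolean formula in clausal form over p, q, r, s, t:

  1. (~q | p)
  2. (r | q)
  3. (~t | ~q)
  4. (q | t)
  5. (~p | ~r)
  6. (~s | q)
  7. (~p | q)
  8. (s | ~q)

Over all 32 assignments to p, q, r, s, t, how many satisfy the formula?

2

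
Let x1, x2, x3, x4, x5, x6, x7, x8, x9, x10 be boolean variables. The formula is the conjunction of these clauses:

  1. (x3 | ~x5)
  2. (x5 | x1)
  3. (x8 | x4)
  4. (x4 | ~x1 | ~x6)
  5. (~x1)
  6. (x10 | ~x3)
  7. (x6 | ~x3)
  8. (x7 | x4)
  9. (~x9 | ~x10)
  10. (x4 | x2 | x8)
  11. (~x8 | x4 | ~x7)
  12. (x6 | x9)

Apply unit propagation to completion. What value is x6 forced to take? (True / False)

Unit clause (~x1) sets x1 = False.
(x1 | x5) with x1 = False leaves only x5, so x5 = True.
From (~x5 | x3) and x5 = True: x3 = True.
From (~x3 | x10) and x3 = True: x10 = True.
(x6 | ~x3) with x3 = True leaves only x6, so x6 = True.

True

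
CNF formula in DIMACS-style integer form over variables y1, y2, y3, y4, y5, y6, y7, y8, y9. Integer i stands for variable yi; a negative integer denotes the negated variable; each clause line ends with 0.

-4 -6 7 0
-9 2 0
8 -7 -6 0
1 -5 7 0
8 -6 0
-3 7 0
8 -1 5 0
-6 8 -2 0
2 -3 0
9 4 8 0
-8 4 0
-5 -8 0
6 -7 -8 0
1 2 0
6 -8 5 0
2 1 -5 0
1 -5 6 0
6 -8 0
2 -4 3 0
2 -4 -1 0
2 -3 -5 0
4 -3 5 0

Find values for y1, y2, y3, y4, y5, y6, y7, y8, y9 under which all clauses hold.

y1=True  y2=True  y3=False  y4=True  y5=True  y6=False  y7=False  y8=False  y9=True

Check each clause:
  1. (y7 || !y6 || !y4) — !y6 is true.
  2. (!y9 || y2) — y2 is true.
  3. (!y7 || !y6 || y8) — !y7 is true.
  4. (y7 || !y5 || y1) — y1 is true.
  5. (!y6 || y8) — !y6 is true.
  6. (y7 || !y3) — !y3 is true.
  7. (!y1 || y8 || y5) — y5 is true.
  8. (!y2 || !y6 || y8) — !y6 is true.
  9. (y2 || !y3) — y2 is true.
  10. (y4 || y8 || y9) — y9 is true.
  11. (!y8 || y4) — !y8 is true.
  12. (!y5 || !y8) — !y8 is true.
  13. (y6 || !y7 || !y8) — !y8 is true.
  14. (y1 || y2) — y1 is true.
  15. (y5 || y6 || !y8) — !y8 is true.
  16. (!y5 || y1 || y2) — y1 is true.
  17. (y6 || !y5 || y1) — y1 is true.
  18. (y6 || !y8) — !y8 is true.
  19. (!y4 || y2 || y3) — y2 is true.
  20. (y2 || !y4 || !y1) — y2 is true.
  21. (y2 || !y3 || !y5) — y2 is true.
  22. (y5 || y4 || !y3) — y5 is true.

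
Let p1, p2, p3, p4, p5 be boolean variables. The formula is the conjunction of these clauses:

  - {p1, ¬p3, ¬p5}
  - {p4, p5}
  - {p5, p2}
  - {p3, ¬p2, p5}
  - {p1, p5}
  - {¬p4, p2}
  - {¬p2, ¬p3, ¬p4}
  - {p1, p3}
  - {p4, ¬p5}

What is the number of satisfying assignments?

1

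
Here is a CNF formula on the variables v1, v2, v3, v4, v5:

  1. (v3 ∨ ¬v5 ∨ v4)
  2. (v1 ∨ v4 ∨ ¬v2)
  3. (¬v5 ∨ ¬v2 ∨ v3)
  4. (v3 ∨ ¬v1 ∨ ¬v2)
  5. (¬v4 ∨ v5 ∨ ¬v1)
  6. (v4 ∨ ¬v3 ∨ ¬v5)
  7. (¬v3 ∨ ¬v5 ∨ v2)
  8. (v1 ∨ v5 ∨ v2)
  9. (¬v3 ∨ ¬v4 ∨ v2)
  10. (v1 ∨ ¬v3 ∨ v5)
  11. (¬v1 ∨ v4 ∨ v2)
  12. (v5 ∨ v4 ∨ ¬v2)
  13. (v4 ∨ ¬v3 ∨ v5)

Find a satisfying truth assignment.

v1 = F, v2 = T, v3 = T, v4 = T, v5 = T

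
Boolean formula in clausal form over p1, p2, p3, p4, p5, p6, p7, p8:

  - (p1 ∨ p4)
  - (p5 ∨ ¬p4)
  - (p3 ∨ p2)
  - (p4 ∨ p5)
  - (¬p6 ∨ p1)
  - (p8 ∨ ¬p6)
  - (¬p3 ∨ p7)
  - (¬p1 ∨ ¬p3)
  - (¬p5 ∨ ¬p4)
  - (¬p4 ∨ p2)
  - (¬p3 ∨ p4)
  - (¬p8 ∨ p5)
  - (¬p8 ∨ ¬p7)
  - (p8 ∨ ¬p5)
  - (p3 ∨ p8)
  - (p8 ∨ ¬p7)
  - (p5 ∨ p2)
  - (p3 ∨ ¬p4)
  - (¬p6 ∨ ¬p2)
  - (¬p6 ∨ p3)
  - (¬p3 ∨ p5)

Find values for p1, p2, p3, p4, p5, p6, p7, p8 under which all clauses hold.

p1=T, p2=T, p3=F, p4=F, p5=T, p6=F, p7=F, p8=T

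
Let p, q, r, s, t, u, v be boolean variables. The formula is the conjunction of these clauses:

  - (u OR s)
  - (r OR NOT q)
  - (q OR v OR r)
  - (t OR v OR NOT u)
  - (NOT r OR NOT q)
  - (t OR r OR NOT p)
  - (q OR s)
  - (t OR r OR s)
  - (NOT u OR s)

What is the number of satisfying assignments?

20

Case analysis on r and q:
  r=1, q=1: a clause becomes empty — 0.
  r=1, q=0: p free; 7 ways for (s,t,u,v) × 2^1 = 14.
  r=0, q=1: a clause becomes empty — 0.
  r=0, q=0: u free; 3 ways for (p,s,t,v) × 2^1 = 6.
Total: 0 + 14 + 0 + 6 = 20.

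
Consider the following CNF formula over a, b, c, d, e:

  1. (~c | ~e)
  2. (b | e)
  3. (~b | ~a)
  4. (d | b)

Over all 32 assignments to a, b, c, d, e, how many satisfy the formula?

8

Split on b, then e.
  b=T, e=T: remaining (a,c,d) ∈ {(F,F,F); (F,F,T)} — 2.
  b=T, e=F: remaining (a,c,d) ∈ {(F,F,F); (F,F,T); (F,T,F); (F,T,T)} — 4.
  b=F, e=T: remaining (a,c,d) ∈ {(F,F,T); (T,F,T)} — 2.
  b=F, e=F: a clause becomes empty — 0.
Total: 2 + 4 + 2 + 0 = 8.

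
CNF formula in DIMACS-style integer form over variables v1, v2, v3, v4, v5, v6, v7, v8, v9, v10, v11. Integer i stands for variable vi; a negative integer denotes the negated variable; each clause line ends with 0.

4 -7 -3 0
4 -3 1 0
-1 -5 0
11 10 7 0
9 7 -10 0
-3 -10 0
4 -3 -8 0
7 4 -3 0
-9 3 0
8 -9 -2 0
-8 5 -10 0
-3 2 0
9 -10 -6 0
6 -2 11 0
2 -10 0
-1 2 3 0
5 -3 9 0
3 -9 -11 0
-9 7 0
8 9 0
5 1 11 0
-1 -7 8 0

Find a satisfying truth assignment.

v1 = False, v2 = False, v3 = False, v4 = False, v5 = True, v6 = True, v7 = True, v8 = True, v9 = False, v10 = False, v11 = False

Try v1 = False.
Branch on v2: take v2 = False.
  then v3 is forced to False.
  then v9 is forced to False.
  then v10 is forced to False.
  then v8 is forced to True.
Branch on v5: take v5 = True.
For the remaining variables, v4 = False, v6 = True, v7 = True, v11 = False works.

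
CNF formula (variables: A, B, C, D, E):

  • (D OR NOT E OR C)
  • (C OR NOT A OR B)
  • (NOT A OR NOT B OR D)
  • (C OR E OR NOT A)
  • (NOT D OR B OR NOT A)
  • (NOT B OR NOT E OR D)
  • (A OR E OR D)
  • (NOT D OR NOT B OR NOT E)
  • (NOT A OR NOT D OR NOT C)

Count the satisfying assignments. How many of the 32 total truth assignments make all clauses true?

9

Case analysis on D and A:
  D=T, A=T: a clause becomes empty — 0.
  D=T, A=F: C free; 3 ways for (B,E) × 2^1 = 6.
  D=F, A=T: remaining (B,C,E) ∈ {(F,T,F); (F,T,T)} — 2.
  D=F, A=F: remaining (B,C,E) ∈ {(F,T,T)} — 1.
Total: 0 + 6 + 2 + 1 = 9.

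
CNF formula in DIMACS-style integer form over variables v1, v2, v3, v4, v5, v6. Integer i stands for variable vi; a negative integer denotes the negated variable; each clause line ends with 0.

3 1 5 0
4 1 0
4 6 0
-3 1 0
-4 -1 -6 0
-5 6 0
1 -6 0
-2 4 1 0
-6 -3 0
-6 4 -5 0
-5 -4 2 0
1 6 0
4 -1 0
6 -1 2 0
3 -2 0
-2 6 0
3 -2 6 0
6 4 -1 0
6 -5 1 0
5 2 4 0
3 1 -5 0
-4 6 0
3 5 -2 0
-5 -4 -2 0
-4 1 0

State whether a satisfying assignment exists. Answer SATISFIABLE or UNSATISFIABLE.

v1 = True:
  propagation gives v4=True, v6=False; an empty clause results — contradiction.
v1 = False:
  propagation gives v4=True; an empty clause results — contradiction.
Every branch closes, so no satisfying assignment exists.

UNSATISFIABLE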